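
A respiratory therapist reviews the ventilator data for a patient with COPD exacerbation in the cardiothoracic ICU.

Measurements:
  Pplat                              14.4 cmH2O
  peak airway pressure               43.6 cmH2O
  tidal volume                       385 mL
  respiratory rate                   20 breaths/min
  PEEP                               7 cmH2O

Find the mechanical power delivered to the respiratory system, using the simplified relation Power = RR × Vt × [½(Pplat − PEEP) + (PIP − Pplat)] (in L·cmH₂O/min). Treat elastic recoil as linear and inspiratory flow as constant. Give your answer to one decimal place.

253.3

Per-breath work = Vt × [½(Pplat−PEEP) + (PIP−Pplat)] = 0.385 × [0.5×7.4 + 29.2] = 0.385 × 32.9 = 12.667 L·cmH2O.
Power = 20 × 12.667 = 253.34 L·cmH2O/min.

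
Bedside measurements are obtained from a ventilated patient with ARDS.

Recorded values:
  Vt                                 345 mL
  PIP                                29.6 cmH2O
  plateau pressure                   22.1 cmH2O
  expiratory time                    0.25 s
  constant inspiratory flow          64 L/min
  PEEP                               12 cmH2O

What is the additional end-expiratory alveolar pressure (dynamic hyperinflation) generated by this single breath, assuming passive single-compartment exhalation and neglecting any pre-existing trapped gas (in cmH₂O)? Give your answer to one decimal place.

3.6

Flow: 64 L/min ÷ 60 = 1.0667 L/s.
R = (PIP − Pplat)/V̇ = (29.6 − 22.1) / 1.0667 = 7.5/1.0667 = 7.031 cmH2O·s/L.
C = Vt/(Pplat − PEEP) = 345.0 / (22.1 − 12) = 345.0/10.1 = 34.158 mL/cmH2O.
τ = R × C = 7.031 × 0.03416 L/cmH2O = 0.2402 s.
Fraction remaining = e^(−Te/τ) = e^(−0.25/0.2402) = 0.3532; trapped volume = 345.0 × 0.3532 = 121.85 mL.
Additional alveolar pressure from trapping ≈ V_trapped / C = 121.85 / 34.158 = 3.567 cmH2O.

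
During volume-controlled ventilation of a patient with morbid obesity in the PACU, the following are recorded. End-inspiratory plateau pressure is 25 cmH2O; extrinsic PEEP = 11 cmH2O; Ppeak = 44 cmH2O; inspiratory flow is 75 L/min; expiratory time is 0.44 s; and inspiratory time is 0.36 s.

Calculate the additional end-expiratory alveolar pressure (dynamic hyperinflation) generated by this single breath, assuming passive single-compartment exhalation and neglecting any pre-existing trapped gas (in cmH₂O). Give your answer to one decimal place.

Flow: 75 L/min ÷ 60 = 1.25 L/s.
Vt = flow × Ti = 1.25 L/s × 0.36 s × 1000 mL/L = 450.0 mL.
R = (PIP − Pplat)/V̇ = (44 − 25) / 1.25 = 19.0/1.25 = 15.2 cmH2O·s/L.
C = Vt/(Pplat − PEEP) = 450.0 / (25 − 11) = 450.0/14.0 = 32.143 mL/cmH2O.
τ = R × C = 15.2 × 0.03214 L/cmH2O = 0.4885 s.
Fraction remaining = e^(−Te/τ) = e^(−0.44/0.4885) = 0.4063; trapped volume = 450.0 × 0.4063 = 182.84 mL.
Additional alveolar pressure from trapping ≈ V_trapped / C = 182.84 / 32.143 = 5.688 cmH2O.

5.7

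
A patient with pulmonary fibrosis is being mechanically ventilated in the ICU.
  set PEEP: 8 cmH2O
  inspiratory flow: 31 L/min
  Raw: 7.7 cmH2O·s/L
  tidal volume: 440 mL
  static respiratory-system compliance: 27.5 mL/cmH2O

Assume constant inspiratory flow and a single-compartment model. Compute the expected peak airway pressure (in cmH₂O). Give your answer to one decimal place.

28.0

Flow: 31 L/min ÷ 60 = 0.5167 L/s.
Equation of motion (constant flow): PIP = Vt/C + R·V̇ + PEEP.
PIP = 440/27.5 + 7.7×0.5167 + 8 = 16.0 + 3.979 + 8 = 27.979 cmH2O.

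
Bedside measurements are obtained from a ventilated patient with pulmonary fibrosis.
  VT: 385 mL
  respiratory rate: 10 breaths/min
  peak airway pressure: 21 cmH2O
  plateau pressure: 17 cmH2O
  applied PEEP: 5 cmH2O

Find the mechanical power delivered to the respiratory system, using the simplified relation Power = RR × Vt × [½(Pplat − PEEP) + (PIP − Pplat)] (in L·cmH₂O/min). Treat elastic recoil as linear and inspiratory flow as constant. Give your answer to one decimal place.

38.5

Per-breath work = Vt × [½(Pplat−PEEP) + (PIP−Pplat)] = 0.385 × [0.5×12.0 + 4.0] = 0.385 × 10.0 = 3.85 L·cmH2O.
Power = 10 × 3.85 = 38.5 L·cmH2O/min.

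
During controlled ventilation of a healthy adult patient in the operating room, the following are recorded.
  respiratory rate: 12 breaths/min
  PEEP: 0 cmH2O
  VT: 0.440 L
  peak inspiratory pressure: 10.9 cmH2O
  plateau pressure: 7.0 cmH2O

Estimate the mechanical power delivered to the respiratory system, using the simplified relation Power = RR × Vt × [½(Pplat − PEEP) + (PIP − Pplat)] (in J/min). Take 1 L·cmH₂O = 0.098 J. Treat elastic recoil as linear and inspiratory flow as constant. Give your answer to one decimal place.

3.8

Per-breath work = Vt × [½(Pplat−PEEP) + (PIP−Pplat)] = 0.440 × [0.5×7.0 + 3.9] = 0.440 × 7.4 = 3.256 L·cmH2O.
Power = 12 × 3.256 = 39.072 L·cmH2O/min.
× 0.098 J/(L·cmH2O) → 3.829 J/min.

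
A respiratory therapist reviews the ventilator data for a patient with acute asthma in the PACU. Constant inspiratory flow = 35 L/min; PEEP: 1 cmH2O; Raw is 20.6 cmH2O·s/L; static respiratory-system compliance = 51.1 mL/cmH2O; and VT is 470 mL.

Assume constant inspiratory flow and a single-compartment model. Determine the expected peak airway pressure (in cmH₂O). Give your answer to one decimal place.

22.2

Flow: 35 L/min ÷ 60 = 0.5833 L/s.
Equation of motion (constant flow): PIP = Vt/C + R·V̇ + PEEP.
PIP = 470/51.1 + 20.6×0.5833 + 1 = 9.198 + 12.016 + 1 = 22.214 cmH2O.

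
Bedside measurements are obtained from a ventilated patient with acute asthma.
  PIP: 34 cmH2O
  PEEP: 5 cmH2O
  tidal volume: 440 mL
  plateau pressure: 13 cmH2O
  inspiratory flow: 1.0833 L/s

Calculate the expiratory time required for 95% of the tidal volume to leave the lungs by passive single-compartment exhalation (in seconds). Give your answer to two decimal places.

R = (PIP − Pplat)/V̇ = (34 − 13) / 1.0833 = 21.0/1.0833 = 19.385 cmH2O·s/L.
C = Vt/(Pplat − PEEP) = 440.0 / (13 − 5) = 440.0/8.0 = 55.0 mL/cmH2O.
τ = R × C = 19.385 × 0.055 L/cmH2O = 1.066 s.
t = −τ·ln(1 − 0.95) = −1.066·ln(0.05) = 3.193 s.

3.19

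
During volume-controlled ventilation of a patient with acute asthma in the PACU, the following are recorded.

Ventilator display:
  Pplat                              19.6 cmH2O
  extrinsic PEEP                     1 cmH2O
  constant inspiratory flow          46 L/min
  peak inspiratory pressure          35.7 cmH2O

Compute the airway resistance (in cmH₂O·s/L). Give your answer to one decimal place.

Flow: 46 L/min ÷ 60 = 0.7667 L/s.
Raw = (PIP − Pplat) / flow = (35.7 − 19.6) / 0.7667 = 16.1 / 0.7667 = 20.999 cmH2O·s/L.

21.0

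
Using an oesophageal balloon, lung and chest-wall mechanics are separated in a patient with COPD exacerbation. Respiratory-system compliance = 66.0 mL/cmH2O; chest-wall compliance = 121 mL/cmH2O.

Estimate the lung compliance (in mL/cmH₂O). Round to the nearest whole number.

145

1/CL = 1/Crs − 1/Ccw.
1/CL = 1/66.0 − 1/121 = 0.006887.
CL = 145.2 mL/cmH2O.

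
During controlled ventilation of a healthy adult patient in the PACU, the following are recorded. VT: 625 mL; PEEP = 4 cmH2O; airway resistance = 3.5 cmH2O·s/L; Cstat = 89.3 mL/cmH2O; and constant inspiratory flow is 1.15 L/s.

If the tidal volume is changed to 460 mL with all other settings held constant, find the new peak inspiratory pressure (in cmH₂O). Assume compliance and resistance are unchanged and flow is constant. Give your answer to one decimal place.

13.2

PIP = Vt/C + R·V̇ + PEEP (constant-flow equation of motion).
Only the elastic term changes: ΔPIP = ΔVt / C = (460 − 625) / 89.3 = -1.848 cmH2O.
Original PIP = 625/89.3 + 3.5×1.15 + 4 = 15.024 cmH2O; new PIP = 15.024 + (-1.848) = 13.176 cmH2O.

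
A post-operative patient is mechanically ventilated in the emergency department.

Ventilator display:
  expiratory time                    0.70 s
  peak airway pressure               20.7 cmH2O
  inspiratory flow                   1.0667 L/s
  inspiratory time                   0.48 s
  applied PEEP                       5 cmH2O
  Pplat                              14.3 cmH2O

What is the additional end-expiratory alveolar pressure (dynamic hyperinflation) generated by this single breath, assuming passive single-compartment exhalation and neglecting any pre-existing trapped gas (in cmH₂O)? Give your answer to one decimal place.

Vt = flow × Ti = 1.0667 L/s × 0.48 s × 1000 mL/L = 512.02 mL.
R = (PIP − Pplat)/V̇ = (20.7 − 14.3) / 1.0667 = 6.4/1.0667 = 6.0 cmH2O·s/L.
C = Vt/(Pplat − PEEP) = 512.02 / (14.3 − 5) = 512.02/9.3 = 55.056 mL/cmH2O.
τ = R × C = 6.0 × 0.05506 L/cmH2O = 0.3304 s.
Fraction remaining = e^(−Te/τ) = e^(−0.70/0.3304) = 0.1202; trapped volume = 512.02 × 0.1202 = 61.545 mL.
Additional alveolar pressure from trapping ≈ V_trapped / C = 61.545 / 55.056 = 1.118 cmH2O.

1.1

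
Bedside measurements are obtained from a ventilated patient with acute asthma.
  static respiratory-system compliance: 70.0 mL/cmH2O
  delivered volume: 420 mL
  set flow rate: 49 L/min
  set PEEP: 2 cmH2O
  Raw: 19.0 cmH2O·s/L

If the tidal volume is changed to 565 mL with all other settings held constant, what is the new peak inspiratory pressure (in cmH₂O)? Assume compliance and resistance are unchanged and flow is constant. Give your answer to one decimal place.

Flow: 49 L/min ÷ 60 = 0.8167 L/s.
PIP = Vt/C + R·V̇ + PEEP (constant-flow equation of motion).
Only the elastic term changes: ΔPIP = ΔVt / C = (565 − 420) / 70.0 = 2.071 cmH2O.
Original PIP = 420/70.0 + 19.0×0.8167 + 2 = 23.517 cmH2O; new PIP = 23.517 + (2.071) = 25.588 cmH2O.

25.6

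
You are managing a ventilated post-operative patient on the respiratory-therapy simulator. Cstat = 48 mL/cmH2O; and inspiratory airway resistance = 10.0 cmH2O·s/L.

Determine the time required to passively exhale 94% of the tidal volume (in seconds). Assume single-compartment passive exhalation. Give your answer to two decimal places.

1.35

τ = R × C = 10.0 × 48 mL/cmH2O = 10.0 × 0.048 L/cmH2O = 0.48 s.
Exhaled fraction f = 1 − e^(−t/τ) → t = −τ·ln(1 − f) = −0.48·ln(0.06) = 1.35 s.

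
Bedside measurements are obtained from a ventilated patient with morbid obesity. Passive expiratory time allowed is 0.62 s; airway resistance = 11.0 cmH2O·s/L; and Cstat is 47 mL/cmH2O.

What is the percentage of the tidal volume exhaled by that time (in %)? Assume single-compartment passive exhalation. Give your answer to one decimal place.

τ = R × C = 11.0 × 47 mL/cmH2O = 11.0 × 0.047 L/cmH2O = 0.517 s.
Passive exhalation: V(t)/V₀ = e^(−t/τ) = e^(−0.62/0.517) = 0.3014.
Fraction exhaled = 1 − 0.3014 = 0.6986 → 69.86%.

69.9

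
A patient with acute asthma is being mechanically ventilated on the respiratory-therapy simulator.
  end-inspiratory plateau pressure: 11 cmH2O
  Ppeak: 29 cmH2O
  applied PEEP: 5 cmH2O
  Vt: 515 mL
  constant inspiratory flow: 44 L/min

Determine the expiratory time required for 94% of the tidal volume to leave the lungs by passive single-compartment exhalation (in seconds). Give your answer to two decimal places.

5.93

Flow: 44 L/min ÷ 60 = 0.7333 L/s.
R = (PIP − Pplat)/V̇ = (29 − 11) / 0.7333 = 18.0/0.7333 = 24.547 cmH2O·s/L.
C = Vt/(Pplat − PEEP) = 515.0 / (11 − 5) = 515.0/6.0 = 85.833 mL/cmH2O.
τ = R × C = 24.547 × 0.08583 L/cmH2O = 2.107 s.
t = −τ·ln(1 − 0.94) = −2.107·ln(0.06) = 5.928 s.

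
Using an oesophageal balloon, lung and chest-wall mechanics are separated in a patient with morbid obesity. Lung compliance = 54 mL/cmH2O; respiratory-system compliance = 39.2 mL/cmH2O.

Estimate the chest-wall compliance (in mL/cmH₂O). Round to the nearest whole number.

143

1/Ccw = 1/Crs − 1/CL.
1/Ccw = 1/39.2 − 1/54 = 0.006992.
Ccw = 143.02 mL/cmH2O.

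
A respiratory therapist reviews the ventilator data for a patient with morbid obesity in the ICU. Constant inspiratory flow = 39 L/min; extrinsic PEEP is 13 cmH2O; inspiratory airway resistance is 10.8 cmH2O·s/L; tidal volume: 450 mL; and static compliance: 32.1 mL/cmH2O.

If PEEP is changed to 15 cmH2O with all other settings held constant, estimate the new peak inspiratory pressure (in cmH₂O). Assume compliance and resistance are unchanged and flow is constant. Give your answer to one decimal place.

36.0

Flow: 39 L/min ÷ 60 = 0.65 L/s.
PIP = Vt/C + R·V̇ + PEEP (constant-flow equation of motion).
Only the baseline term changes: ΔPIP = ΔPEEP = 15 − 13 = 2.0 cmH2O.
Original PIP = 450/32.1 + 10.8×0.65 + 13 = 34.039 cmH2O; new PIP = 34.039 + (2.0) = 36.039 cmH2O.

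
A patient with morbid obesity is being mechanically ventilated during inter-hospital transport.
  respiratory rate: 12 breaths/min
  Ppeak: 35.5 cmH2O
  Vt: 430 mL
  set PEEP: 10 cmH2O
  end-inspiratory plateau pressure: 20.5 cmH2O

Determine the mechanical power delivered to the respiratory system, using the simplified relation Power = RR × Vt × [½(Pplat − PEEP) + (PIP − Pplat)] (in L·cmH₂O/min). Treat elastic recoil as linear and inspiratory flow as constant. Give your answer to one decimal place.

Per-breath work = Vt × [½(Pplat−PEEP) + (PIP−Pplat)] = 0.430 × [0.5×10.5 + 15.0] = 0.430 × 20.25 = 8.708 L·cmH2O.
Power = 12 × 8.708 = 104.5 L·cmH2O/min.

104.5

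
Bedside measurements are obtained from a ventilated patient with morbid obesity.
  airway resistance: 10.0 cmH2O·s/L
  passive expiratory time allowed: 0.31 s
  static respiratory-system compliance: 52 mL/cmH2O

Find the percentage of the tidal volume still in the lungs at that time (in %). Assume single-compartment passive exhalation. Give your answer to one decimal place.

τ = R × C = 10.0 × 52 mL/cmH2O = 10.0 × 0.052 L/cmH2O = 0.52 s.
Passive exhalation: V(t)/V₀ = e^(−t/τ) = e^(−0.31/0.52) = 0.5509.
Fraction remaining = 0.5509 → 55.09%.

55.1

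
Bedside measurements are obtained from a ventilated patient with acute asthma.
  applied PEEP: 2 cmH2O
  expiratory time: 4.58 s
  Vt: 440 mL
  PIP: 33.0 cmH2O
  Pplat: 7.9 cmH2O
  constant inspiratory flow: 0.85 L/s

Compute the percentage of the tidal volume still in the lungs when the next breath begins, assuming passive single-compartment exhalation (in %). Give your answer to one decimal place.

12.5

R = (PIP − Pplat)/V̇ = (33.0 − 7.9) / 0.85 = 25.1/0.85 = 29.529 cmH2O·s/L.
C = Vt/(Pplat − PEEP) = 440.0 / (7.9 − 2) = 440.0/5.9 = 74.576 mL/cmH2O.
τ = R × C = 29.529 × 0.07458 L/cmH2O = 2.202 s.
Fraction remaining at end-expiration = e^(−Te/τ) = e^(−4.58/2.202) = 0.1249 → 12.49%.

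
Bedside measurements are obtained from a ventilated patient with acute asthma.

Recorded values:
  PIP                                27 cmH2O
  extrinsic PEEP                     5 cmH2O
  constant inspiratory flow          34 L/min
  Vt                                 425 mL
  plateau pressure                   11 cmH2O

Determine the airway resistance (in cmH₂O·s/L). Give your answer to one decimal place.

Flow: 34 L/min ÷ 60 = 0.5667 L/s.
Raw = (PIP − Pplat) / flow = (27 − 11) / 0.5667 = 16.0 / 0.5667 = 28.234 cmH2O·s/L.

28.2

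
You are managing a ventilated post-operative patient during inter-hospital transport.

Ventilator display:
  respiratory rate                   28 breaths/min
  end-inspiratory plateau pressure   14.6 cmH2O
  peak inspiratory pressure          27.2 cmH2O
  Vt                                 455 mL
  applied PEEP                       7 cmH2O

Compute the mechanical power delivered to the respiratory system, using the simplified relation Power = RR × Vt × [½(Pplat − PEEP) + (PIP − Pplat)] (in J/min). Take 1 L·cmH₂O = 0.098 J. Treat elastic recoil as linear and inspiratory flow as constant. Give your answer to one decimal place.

20.5

Per-breath work = Vt × [½(Pplat−PEEP) + (PIP−Pplat)] = 0.455 × [0.5×7.6 + 12.6] = 0.455 × 16.4 = 7.462 L·cmH2O.
Power = 28 × 7.462 = 208.94 L·cmH2O/min.
× 0.098 J/(L·cmH2O) → 20.476 J/min.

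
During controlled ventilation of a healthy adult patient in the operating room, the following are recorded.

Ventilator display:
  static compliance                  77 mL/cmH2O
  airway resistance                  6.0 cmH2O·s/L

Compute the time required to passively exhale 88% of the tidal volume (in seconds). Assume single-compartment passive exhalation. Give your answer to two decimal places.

0.98

τ = R × C = 6.0 × 77 mL/cmH2O = 6.0 × 0.077 L/cmH2O = 0.462 s.
Exhaled fraction f = 1 − e^(−t/τ) → t = −τ·ln(1 − f) = −0.462·ln(0.12) = 0.9796 s.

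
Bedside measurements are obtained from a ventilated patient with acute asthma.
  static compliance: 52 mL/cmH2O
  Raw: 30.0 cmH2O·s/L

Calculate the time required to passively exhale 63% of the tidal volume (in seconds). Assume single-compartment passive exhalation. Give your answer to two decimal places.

τ = R × C = 30.0 × 52 mL/cmH2O = 30.0 × 0.052 L/cmH2O = 1.56 s.
Exhaled fraction f = 1 − e^(−t/τ) → t = −τ·ln(1 − f) = −1.56·ln(0.37) = 1.551 s.

1.55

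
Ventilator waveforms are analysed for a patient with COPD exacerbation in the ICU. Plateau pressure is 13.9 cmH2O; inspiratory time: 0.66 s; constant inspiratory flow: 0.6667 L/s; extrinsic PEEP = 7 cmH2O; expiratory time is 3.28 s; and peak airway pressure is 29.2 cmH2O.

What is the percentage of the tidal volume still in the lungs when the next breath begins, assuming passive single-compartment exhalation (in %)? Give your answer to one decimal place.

10.6

Vt = flow × Ti = 0.6667 L/s × 0.66 s × 1000 mL/L = 440.02 mL.
R = (PIP − Pplat)/V̇ = (29.2 − 13.9) / 0.6667 = 15.3/0.6667 = 22.949 cmH2O·s/L.
C = Vt/(Pplat − PEEP) = 440.02 / (13.9 − 7) = 440.02/6.9 = 63.771 mL/cmH2O.
τ = R × C = 22.949 × 0.06377 L/cmH2O = 1.463 s.
Fraction remaining at end-expiration = e^(−Te/τ) = e^(−3.28/1.463) = 0.1062 → 10.62%.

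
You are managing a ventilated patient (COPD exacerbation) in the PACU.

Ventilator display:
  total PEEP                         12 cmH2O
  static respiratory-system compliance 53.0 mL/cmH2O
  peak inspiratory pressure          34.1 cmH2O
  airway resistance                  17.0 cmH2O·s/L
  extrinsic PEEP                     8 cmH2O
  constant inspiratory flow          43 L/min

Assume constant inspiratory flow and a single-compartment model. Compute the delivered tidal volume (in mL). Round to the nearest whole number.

526

Flow: 43 L/min ÷ 60 = 0.7167 L/s.
Total PEEP = 12 cmH2O (set 8 + intrinsic 4); this is the baseline alveolar pressure.
Equation of motion (constant flow): PIP = Vt/C + R·V̇ + PEEP.
Vt/C = PIP − R·V̇ − PEEP = 34.1 − 12.184 − 12 = 9.916 cmH2O.
Vt = C × 9.916 = 53.0 × 9.916 = 525.55 mL.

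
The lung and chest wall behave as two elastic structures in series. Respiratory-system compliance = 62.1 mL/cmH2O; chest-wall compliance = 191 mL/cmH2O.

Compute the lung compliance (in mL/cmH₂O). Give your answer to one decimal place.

92.0

1/CL = 1/Crs − 1/Ccw.
1/CL = 1/62.1 − 1/191 = 0.01087.
CL = 91.996 mL/cmH2O.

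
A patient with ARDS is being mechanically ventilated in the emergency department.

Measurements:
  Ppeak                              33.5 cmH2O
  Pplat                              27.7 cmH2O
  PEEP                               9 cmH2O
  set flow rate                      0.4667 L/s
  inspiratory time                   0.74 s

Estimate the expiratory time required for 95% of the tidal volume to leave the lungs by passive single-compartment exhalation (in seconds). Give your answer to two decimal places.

Vt = flow × Ti = 0.4667 L/s × 0.74 s × 1000 mL/L = 345.36 mL.
R = (PIP − Pplat)/V̇ = (33.5 − 27.7) / 0.4667 = 5.8/0.4667 = 12.428 cmH2O·s/L.
C = Vt/(Pplat − PEEP) = 345.36 / (27.7 − 9) = 345.36/18.7 = 18.468 mL/cmH2O.
τ = R × C = 12.428 × 0.01847 L/cmH2O = 0.2295 s.
t = −τ·ln(1 − 0.95) = −0.2295·ln(0.05) = 0.6875 s.

0.69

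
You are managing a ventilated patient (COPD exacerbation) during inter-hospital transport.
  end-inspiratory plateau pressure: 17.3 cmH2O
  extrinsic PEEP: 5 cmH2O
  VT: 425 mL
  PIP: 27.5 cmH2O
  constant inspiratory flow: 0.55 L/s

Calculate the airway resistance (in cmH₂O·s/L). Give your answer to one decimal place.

18.5

Raw = (PIP − Pplat) / flow = (27.5 − 17.3) / 0.55 = 10.2 / 0.55 = 18.545 cmH2O·s/L.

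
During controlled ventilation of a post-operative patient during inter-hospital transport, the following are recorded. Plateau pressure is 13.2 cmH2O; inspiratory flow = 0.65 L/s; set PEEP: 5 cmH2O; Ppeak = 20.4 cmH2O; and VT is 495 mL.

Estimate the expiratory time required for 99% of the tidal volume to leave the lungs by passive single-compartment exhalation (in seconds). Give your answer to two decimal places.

3.08

R = (PIP − Pplat)/V̇ = (20.4 − 13.2) / 0.65 = 7.2/0.65 = 11.077 cmH2O·s/L.
C = Vt/(Pplat − PEEP) = 495.0 / (13.2 − 5) = 495.0/8.2 = 60.366 mL/cmH2O.
τ = R × C = 11.077 × 0.06037 L/cmH2O = 0.6687 s.
t = −τ·ln(1 − 0.99) = −0.6687·ln(0.01) = 3.079 s.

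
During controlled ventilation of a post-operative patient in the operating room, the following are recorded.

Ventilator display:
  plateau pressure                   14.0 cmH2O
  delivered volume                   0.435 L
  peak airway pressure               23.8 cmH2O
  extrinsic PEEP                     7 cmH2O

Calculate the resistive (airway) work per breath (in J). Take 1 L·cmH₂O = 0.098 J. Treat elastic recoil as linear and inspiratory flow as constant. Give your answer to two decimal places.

0.42

With constant inspiratory flow the resistive pressure is constant at PIP − Pplat = 23.8 − 14.0 = 9.8 cmH2O, so resistive work = 9.8 × 0.435 = 4.263 L·cmH2O.
× 0.098 J/(L·cmH2O) → 0.4178 J.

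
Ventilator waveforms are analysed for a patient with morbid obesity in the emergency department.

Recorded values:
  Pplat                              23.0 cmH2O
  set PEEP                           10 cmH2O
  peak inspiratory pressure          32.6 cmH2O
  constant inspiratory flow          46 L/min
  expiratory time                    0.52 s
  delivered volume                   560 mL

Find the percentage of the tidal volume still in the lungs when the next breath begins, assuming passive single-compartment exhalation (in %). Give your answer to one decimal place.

38.1

Flow: 46 L/min ÷ 60 = 0.7667 L/s.
R = (PIP − Pplat)/V̇ = (32.6 − 23.0) / 0.7667 = 9.6/0.7667 = 12.521 cmH2O·s/L.
C = Vt/(Pplat − PEEP) = 560.0 / (23.0 − 10) = 560.0/13.0 = 43.077 mL/cmH2O.
τ = R × C = 12.521 × 0.04308 L/cmH2O = 0.5394 s.
Fraction remaining at end-expiration = e^(−Te/τ) = e^(−0.52/0.5394) = 0.3814 → 38.14%.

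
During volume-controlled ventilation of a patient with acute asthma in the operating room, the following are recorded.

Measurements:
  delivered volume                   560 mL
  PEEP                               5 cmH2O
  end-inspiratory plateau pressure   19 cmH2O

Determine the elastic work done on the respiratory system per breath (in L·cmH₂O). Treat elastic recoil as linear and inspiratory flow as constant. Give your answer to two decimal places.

3.92

Elastic work ≈ ½ × (Pplat − PEEP) × Vt = 0.5 × (19 − 5) × 0.560 L = 0.5 × 14.0 × 0.560 = 3.92 L·cmH2O.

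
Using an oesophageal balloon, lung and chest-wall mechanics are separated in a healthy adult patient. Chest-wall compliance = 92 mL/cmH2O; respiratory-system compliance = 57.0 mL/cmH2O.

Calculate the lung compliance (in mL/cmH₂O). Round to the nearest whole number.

1/CL = 1/Crs − 1/Ccw.
1/CL = 1/57.0 − 1/92 = 0.006674.
CL = 149.84 mL/cmH2O.

150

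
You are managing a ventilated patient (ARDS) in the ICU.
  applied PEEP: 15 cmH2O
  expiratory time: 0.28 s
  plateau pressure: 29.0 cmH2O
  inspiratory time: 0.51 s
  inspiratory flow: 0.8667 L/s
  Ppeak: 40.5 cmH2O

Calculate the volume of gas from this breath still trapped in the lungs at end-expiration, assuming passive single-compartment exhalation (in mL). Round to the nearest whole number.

227

Vt = flow × Ti = 0.8667 L/s × 0.51 s × 1000 mL/L = 442.02 mL.
R = (PIP − Pplat)/V̇ = (40.5 − 29.0) / 0.8667 = 11.5/0.8667 = 13.269 cmH2O·s/L.
C = Vt/(Pplat − PEEP) = 442.02 / (29.0 − 15) = 442.02/14.0 = 31.573 mL/cmH2O.
τ = R × C = 13.269 × 0.03157 L/cmH2O = 0.4189 s.
Fraction remaining = e^(−Te/τ) = e^(−0.28/0.4189) = 0.5125.
Trapped volume = 442.02 × 0.5125 = 226.54 mL.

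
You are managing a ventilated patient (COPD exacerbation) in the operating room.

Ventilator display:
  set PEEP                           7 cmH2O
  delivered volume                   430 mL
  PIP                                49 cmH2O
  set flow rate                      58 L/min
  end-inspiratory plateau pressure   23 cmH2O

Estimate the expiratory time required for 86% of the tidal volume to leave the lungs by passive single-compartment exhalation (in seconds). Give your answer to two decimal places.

1.42

Flow: 58 L/min ÷ 60 = 0.9667 L/s.
R = (PIP − Pplat)/V̇ = (49 − 23) / 0.9667 = 26.0/0.9667 = 26.896 cmH2O·s/L.
C = Vt/(Pplat − PEEP) = 430.0 / (23 − 7) = 430.0/16.0 = 26.875 mL/cmH2O.
τ = R × C = 26.896 × 0.02688 L/cmH2O = 0.723 s.
t = −τ·ln(1 − 0.86) = −0.723·ln(0.14) = 1.421 s.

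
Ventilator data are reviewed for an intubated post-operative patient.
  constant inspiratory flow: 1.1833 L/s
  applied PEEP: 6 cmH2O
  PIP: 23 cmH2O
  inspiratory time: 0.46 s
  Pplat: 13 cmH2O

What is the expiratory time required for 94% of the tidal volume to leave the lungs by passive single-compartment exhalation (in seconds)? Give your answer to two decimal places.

Vt = flow × Ti = 1.1833 L/s × 0.46 s × 1000 mL/L = 544.32 mL.
R = (PIP − Pplat)/V̇ = (23 − 13) / 1.1833 = 10.0/1.1833 = 8.451 cmH2O·s/L.
C = Vt/(Pplat − PEEP) = 544.32 / (13 − 6) = 544.32/7.0 = 77.76 mL/cmH2O.
τ = R × C = 8.451 × 0.07776 L/cmH2O = 0.6571 s.
t = −τ·ln(1 − 0.94) = −0.6571·ln(0.06) = 1.849 s.

1.85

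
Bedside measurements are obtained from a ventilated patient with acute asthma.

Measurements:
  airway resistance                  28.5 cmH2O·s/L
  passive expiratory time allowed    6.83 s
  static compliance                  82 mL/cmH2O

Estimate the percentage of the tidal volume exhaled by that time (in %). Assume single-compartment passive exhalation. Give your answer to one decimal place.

94.6

τ = R × C = 28.5 × 82 mL/cmH2O = 28.5 × 0.082 L/cmH2O = 2.337 s.
Passive exhalation: V(t)/V₀ = e^(−t/τ) = e^(−6.83/2.337) = 0.0538.
Fraction exhaled = 1 − 0.0538 = 0.9462 → 94.62%.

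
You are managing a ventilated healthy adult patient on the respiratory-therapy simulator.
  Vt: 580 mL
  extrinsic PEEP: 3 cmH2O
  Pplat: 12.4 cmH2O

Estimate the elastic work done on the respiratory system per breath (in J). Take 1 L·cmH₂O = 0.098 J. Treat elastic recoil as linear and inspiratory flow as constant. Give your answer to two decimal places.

Elastic work ≈ ½ × (Pplat − PEEP) × Vt = 0.5 × (12.4 − 3) × 0.580 L = 0.5 × 9.4 × 0.580 = 2.726 L·cmH2O.
× 0.098 J/(L·cmH2O) → 0.2671 J.

0.27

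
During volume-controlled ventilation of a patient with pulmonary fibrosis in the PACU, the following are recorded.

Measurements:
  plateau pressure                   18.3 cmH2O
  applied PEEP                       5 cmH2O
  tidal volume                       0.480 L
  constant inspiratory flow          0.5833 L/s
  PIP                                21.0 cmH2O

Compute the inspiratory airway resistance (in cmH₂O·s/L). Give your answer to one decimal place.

4.6

Raw = (PIP − Pplat) / flow = (21.0 − 18.3) / 0.5833 = 2.7 / 0.5833 = 4.629 cmH2O·s/L.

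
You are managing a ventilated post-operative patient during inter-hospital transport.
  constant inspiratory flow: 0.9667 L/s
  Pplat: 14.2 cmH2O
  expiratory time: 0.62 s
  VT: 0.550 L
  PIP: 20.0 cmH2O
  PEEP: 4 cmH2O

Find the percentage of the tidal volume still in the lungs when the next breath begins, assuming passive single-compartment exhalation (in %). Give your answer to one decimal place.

R = (PIP − Pplat)/V̇ = (20.0 − 14.2) / 0.9667 = 5.8/0.9667 = 6.0 cmH2O·s/L.
C = Vt/(Pplat − PEEP) = 550.0 / (14.2 − 4) = 550.0/10.2 = 53.922 mL/cmH2O.
τ = R × C = 6.0 × 0.05392 L/cmH2O = 0.3235 s.
Fraction remaining at end-expiration = e^(−Te/τ) = e^(−0.62/0.3235) = 0.1471 → 14.71%.

14.7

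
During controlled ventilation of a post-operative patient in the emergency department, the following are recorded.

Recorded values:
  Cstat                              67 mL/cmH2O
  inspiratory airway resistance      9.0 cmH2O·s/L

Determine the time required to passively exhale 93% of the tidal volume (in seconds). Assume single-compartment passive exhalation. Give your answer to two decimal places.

τ = R × C = 9.0 × 67 mL/cmH2O = 9.0 × 0.067 L/cmH2O = 0.603 s.
Exhaled fraction f = 1 − e^(−t/τ) → t = −τ·ln(1 − f) = −0.603·ln(0.07) = 1.604 s.

1.60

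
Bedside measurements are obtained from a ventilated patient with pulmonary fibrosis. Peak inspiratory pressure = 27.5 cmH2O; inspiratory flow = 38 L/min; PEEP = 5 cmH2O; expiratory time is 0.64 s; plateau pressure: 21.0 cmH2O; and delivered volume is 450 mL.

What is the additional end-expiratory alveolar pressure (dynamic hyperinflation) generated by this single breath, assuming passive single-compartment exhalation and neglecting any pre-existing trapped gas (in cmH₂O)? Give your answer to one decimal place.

Flow: 38 L/min ÷ 60 = 0.6333 L/s.
R = (PIP − Pplat)/V̇ = (27.5 − 21.0) / 0.6333 = 6.5/0.6333 = 10.264 cmH2O·s/L.
C = Vt/(Pplat − PEEP) = 450.0 / (21.0 − 5) = 450.0/16.0 = 28.125 mL/cmH2O.
τ = R × C = 10.264 × 0.02813 L/cmH2O = 0.2887 s.
Fraction remaining = e^(−Te/τ) = e^(−0.64/0.2887) = 0.109; trapped volume = 450.0 × 0.109 = 49.05 mL.
Additional alveolar pressure from trapping ≈ V_trapped / C = 49.05 / 28.125 = 1.744 cmH2O.

1.7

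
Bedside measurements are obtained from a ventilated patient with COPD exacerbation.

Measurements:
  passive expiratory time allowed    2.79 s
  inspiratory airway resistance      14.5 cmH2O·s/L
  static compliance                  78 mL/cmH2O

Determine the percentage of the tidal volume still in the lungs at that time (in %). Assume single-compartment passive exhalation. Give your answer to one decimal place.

τ = R × C = 14.5 × 78 mL/cmH2O = 14.5 × 0.078 L/cmH2O = 1.131 s.
Passive exhalation: V(t)/V₀ = e^(−t/τ) = e^(−2.79/1.131) = 0.08485.
Fraction remaining = 0.08485 → 8.485%.

8.5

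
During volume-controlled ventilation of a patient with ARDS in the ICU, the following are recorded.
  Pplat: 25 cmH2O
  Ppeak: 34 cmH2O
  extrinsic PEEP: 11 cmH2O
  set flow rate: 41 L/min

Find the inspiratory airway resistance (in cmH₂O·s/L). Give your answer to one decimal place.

Flow: 41 L/min ÷ 60 = 0.6833 L/s.
Raw = (PIP − Pplat) / flow = (34 − 25) / 0.6833 = 9.0 / 0.6833 = 13.171 cmH2O·s/L.

13.2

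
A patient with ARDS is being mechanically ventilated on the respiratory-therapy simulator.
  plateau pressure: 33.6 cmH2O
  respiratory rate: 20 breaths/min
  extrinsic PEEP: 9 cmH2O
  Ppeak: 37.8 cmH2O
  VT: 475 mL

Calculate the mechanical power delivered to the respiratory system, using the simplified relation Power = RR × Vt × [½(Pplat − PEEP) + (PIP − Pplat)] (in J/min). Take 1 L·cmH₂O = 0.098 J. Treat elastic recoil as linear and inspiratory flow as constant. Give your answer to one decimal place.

Per-breath work = Vt × [½(Pplat−PEEP) + (PIP−Pplat)] = 0.475 × [0.5×24.6 + 4.2] = 0.475 × 16.5 = 7.838 L·cmH2O.
Power = 20 × 7.838 = 156.76 L·cmH2O/min.
× 0.098 J/(L·cmH2O) → 15.362 J/min.

15.4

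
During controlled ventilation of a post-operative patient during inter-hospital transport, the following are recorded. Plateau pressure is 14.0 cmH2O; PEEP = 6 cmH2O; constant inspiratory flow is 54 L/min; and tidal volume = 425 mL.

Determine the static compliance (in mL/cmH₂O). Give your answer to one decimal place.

Cstat = Vt / (Pplat − PEEP) = 425 / (14.0 − 6) = 425 / 8.0 = 53.125 mL/cmH2O.

53.1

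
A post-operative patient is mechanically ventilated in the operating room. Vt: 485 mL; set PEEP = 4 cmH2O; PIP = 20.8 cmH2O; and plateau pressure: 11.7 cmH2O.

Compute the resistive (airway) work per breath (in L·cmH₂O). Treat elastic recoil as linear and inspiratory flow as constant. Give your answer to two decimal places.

4.41

With constant inspiratory flow the resistive pressure is constant at PIP − Pplat = 20.8 − 11.7 = 9.1 cmH2O, so resistive work = 9.1 × 0.485 = 4.414 L·cmH2O.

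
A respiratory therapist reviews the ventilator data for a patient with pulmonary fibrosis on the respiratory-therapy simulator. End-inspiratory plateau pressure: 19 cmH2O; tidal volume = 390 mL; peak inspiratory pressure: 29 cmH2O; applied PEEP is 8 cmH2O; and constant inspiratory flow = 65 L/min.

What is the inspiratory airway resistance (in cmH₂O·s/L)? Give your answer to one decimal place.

Flow: 65 L/min ÷ 60 = 1.0833 L/s.
Raw = (PIP − Pplat) / flow = (29 − 19) / 1.0833 = 10.0 / 1.0833 = 9.231 cmH2O·s/L.

9.2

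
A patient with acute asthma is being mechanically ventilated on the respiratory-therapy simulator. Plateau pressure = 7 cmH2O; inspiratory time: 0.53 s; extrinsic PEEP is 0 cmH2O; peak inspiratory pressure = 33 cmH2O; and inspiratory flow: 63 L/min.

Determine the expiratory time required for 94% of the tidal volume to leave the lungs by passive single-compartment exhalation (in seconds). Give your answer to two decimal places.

5.54

Flow: 63 L/min ÷ 60 = 1.05 L/s.
Vt = flow × Ti = 1.05 L/s × 0.53 s × 1000 mL/L = 556.5 mL.
R = (PIP − Pplat)/V̇ = (33 − 7) / 1.05 = 26.0/1.05 = 24.762 cmH2O·s/L.
C = Vt/(Pplat − PEEP) = 556.5 / (7 − 0) = 556.5/7.0 = 79.5 mL/cmH2O.
τ = R × C = 24.762 × 0.0795 L/cmH2O = 1.969 s.
t = −τ·ln(1 − 0.94) = −1.969·ln(0.06) = 5.54 s.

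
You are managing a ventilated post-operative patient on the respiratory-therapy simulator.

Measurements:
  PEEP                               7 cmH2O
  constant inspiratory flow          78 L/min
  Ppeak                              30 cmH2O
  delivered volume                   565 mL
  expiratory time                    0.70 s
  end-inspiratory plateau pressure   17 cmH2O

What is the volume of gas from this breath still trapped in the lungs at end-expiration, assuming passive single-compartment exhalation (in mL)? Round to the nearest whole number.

Flow: 78 L/min ÷ 60 = 1.3 L/s.
R = (PIP − Pplat)/V̇ = (30 − 17) / 1.3 = 13.0/1.3 = 10.0 cmH2O·s/L.
C = Vt/(Pplat − PEEP) = 565.0 / (17 − 7) = 565.0/10.0 = 56.5 mL/cmH2O.
τ = R × C = 10.0 × 0.0565 L/cmH2O = 0.565 s.
Fraction remaining = e^(−Te/τ) = e^(−0.70/0.565) = 0.2897.
Trapped volume = 565.0 × 0.2897 = 163.68 mL.

164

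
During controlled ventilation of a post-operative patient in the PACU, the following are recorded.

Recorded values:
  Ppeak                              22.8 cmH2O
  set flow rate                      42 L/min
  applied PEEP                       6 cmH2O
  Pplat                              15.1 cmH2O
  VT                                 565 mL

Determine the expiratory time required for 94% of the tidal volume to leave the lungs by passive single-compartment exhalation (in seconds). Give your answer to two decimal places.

1.92

Flow: 42 L/min ÷ 60 = 0.7 L/s.
R = (PIP − Pplat)/V̇ = (22.8 − 15.1) / 0.7 = 7.7/0.7 = 11.0 cmH2O·s/L.
C = Vt/(Pplat − PEEP) = 565.0 / (15.1 − 6) = 565.0/9.1 = 62.088 mL/cmH2O.
τ = R × C = 11.0 × 0.06209 L/cmH2O = 0.683 s.
t = −τ·ln(1 − 0.94) = −0.683·ln(0.06) = 1.922 s.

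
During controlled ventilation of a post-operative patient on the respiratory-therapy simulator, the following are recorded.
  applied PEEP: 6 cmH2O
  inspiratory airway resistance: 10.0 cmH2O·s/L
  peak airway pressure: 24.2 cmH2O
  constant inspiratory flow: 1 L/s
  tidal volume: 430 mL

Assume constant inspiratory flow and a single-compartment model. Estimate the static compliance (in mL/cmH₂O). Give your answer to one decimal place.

52.4

Equation of motion (constant flow): PIP = Vt/C + R·V̇ + PEEP.
Vt/C = PIP − R·V̇ − PEEP = 24.2 − 10.0×1 − 6 = 24.2 − 10.0 − 6 = 8.2 cmH2O.
C = Vt / 8.2 = 430 / 8.2 = 52.439 mL/cmH2O.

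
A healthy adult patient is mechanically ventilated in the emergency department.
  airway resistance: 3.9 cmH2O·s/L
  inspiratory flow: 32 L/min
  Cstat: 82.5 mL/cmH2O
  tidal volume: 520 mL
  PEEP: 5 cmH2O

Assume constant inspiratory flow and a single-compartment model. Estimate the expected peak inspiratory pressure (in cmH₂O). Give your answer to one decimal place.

Flow: 32 L/min ÷ 60 = 0.5333 L/s.
Equation of motion (constant flow): PIP = Vt/C + R·V̇ + PEEP.
PIP = 520/82.5 + 3.9×0.5333 + 5 = 6.303 + 2.08 + 5 = 13.383 cmH2O.

13.4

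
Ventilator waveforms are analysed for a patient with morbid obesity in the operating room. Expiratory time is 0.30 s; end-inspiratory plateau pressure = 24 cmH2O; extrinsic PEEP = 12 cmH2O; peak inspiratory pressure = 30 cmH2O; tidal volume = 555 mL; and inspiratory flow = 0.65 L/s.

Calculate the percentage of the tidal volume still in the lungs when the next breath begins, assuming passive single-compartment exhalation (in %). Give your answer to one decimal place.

49.5

R = (PIP − Pplat)/V̇ = (30 − 24) / 0.65 = 6.0/0.65 = 9.231 cmH2O·s/L.
C = Vt/(Pplat − PEEP) = 555.0 / (24 − 12) = 555.0/12.0 = 46.25 mL/cmH2O.
τ = R × C = 9.231 × 0.04625 L/cmH2O = 0.4269 s.
Fraction remaining at end-expiration = e^(−Te/τ) = e^(−0.30/0.4269) = 0.4952 → 49.52%.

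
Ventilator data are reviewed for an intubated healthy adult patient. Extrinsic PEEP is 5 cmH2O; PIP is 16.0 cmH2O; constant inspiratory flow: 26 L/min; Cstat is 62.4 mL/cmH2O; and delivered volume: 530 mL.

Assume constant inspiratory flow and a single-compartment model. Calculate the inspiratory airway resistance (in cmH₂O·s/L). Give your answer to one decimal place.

Flow: 26 L/min ÷ 60 = 0.4333 L/s.
Equation of motion (constant flow): PIP = Vt/C + R·V̇ + PEEP.
R·V̇ = PIP − Vt/C − PEEP = 16.0 − 530/62.4 − 5 = 16.0 − 8.494 − 5 = 2.506 cmH2O.
R = 2.506 / 0.4333 = 5.784 cmH2O·s/L.

5.8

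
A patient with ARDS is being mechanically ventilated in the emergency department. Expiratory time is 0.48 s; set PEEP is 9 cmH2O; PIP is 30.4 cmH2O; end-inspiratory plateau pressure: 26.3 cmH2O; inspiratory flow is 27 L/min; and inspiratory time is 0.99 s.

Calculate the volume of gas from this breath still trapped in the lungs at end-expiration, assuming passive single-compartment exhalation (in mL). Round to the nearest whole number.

Flow: 27 L/min ÷ 60 = 0.45 L/s.
Vt = flow × Ti = 0.45 L/s × 0.99 s × 1000 mL/L = 445.5 mL.
R = (PIP − Pplat)/V̇ = (30.4 − 26.3) / 0.45 = 4.1/0.45 = 9.111 cmH2O·s/L.
C = Vt/(Pplat − PEEP) = 445.5 / (26.3 − 9) = 445.5/17.3 = 25.751 mL/cmH2O.
τ = R × C = 9.111 × 0.02575 L/cmH2O = 0.2346 s.
Fraction remaining = e^(−Te/τ) = e^(−0.48/0.2346) = 0.1292.
Trapped volume = 445.5 × 0.1292 = 57.559 mL.

58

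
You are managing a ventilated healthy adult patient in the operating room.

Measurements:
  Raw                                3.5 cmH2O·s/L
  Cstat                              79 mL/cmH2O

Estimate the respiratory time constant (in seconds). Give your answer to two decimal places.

τ = R × C = 3.5 × 79 mL/cmH2O = 3.5 × 0.079 L/cmH2O = 0.2765 s.

0.28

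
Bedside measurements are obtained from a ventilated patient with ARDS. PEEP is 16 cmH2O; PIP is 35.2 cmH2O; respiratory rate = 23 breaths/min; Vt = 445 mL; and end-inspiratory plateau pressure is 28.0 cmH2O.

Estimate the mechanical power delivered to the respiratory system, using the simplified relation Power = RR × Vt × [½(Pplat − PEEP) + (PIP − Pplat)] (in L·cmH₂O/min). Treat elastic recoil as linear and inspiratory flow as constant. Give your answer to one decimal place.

Per-breath work = Vt × [½(Pplat−PEEP) + (PIP−Pplat)] = 0.445 × [0.5×12.0 + 7.2] = 0.445 × 13.2 = 5.874 L·cmH2O.
Power = 23 × 5.874 = 135.1 L·cmH2O/min.

135.1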